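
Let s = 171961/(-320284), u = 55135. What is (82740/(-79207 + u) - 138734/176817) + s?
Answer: -15900121322077/3341267705652 ≈ -4.7587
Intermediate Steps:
s = -171961/320284 (s = 171961*(-1/320284) = -171961/320284 ≈ -0.53690)
(82740/(-79207 + u) - 138734/176817) + s = (82740/(-79207 + 55135) - 138734/176817) - 171961/320284 = (82740/(-24072) - 138734*1/176817) - 171961/320284 = (82740*(-1/24072) - 138734/176817) - 171961/320284 = (-6895/2006 - 138734/176817) - 171961/320284 = -88085507/20864406 - 171961/320284 = -15900121322077/3341267705652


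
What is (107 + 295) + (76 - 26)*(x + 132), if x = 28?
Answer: 8402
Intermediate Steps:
(107 + 295) + (76 - 26)*(x + 132) = (107 + 295) + (76 - 26)*(28 + 132) = 402 + 50*160 = 402 + 8000 = 8402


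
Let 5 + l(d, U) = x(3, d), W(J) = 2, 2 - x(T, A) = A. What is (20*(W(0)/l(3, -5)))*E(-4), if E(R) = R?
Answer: 80/3 ≈ 26.667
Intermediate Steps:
x(T, A) = 2 - A
l(d, U) = -3 - d (l(d, U) = -5 + (2 - d) = -3 - d)
(20*(W(0)/l(3, -5)))*E(-4) = (20*(2/(-3 - 1*3)))*(-4) = (20*(2/(-3 - 3)))*(-4) = (20*(2/(-6)))*(-4) = (20*(2*(-1/6)))*(-4) = (20*(-1/3))*(-4) = -20/3*(-4) = 80/3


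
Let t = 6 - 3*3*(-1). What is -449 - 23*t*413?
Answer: -142934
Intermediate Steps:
t = 15 (t = 6 - 9*(-1) = 6 - 1*(-9) = 6 + 9 = 15)
-449 - 23*t*413 = -449 - 23*15*413 = -449 - 345*413 = -449 - 142485 = -142934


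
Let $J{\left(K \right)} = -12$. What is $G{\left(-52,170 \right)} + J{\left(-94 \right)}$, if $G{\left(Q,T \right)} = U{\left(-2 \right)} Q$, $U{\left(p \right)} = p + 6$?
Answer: $-220$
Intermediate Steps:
$U{\left(p \right)} = 6 + p$
$G{\left(Q,T \right)} = 4 Q$ ($G{\left(Q,T \right)} = \left(6 - 2\right) Q = 4 Q$)
$G{\left(-52,170 \right)} + J{\left(-94 \right)} = 4 \left(-52\right) - 12 = -208 - 12 = -220$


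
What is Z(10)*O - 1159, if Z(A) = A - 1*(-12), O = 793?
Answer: 16287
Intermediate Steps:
Z(A) = 12 + A (Z(A) = A + 12 = 12 + A)
Z(10)*O - 1159 = (12 + 10)*793 - 1159 = 22*793 - 1159 = 17446 - 1159 = 16287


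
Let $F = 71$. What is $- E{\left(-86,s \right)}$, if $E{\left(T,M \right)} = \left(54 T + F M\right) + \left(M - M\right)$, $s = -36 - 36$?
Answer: $9756$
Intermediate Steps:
$s = -72$ ($s = -36 - 36 = -72$)
$E{\left(T,M \right)} = 54 T + 71 M$ ($E{\left(T,M \right)} = \left(54 T + 71 M\right) + \left(M - M\right) = \left(54 T + 71 M\right) + 0 = 54 T + 71 M$)
$- E{\left(-86,s \right)} = - (54 \left(-86\right) + 71 \left(-72\right)) = - (-4644 - 5112) = \left(-1\right) \left(-9756\right) = 9756$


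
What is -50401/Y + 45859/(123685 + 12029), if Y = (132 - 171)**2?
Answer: -173599225/5292846 ≈ -32.799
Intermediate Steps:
Y = 1521 (Y = (-39)**2 = 1521)
-50401/Y + 45859/(123685 + 12029) = -50401/1521 + 45859/(123685 + 12029) = -50401*1/1521 + 45859/135714 = -3877/117 + 45859*(1/135714) = -3877/117 + 45859/135714 = -173599225/5292846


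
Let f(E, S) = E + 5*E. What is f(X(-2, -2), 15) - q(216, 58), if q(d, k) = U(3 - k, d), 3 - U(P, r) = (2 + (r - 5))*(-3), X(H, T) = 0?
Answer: -642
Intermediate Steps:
U(P, r) = -6 + 3*r (U(P, r) = 3 - (2 + (r - 5))*(-3) = 3 - (2 + (-5 + r))*(-3) = 3 - (-3 + r)*(-3) = 3 - (9 - 3*r) = 3 + (-9 + 3*r) = -6 + 3*r)
q(d, k) = -6 + 3*d
f(E, S) = 6*E
f(X(-2, -2), 15) - q(216, 58) = 6*0 - (-6 + 3*216) = 0 - (-6 + 648) = 0 - 1*642 = 0 - 642 = -642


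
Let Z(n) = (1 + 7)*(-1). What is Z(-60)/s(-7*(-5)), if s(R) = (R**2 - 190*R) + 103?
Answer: 4/2661 ≈ 0.0015032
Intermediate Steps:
s(R) = 103 + R**2 - 190*R
Z(n) = -8 (Z(n) = 8*(-1) = -8)
Z(-60)/s(-7*(-5)) = -8/(103 + (-7*(-5))**2 - (-1330)*(-5)) = -8/(103 + 35**2 - 190*35) = -8/(103 + 1225 - 6650) = -8/(-5322) = -8*(-1/5322) = 4/2661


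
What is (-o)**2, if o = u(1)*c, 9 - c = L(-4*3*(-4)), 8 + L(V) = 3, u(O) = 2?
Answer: 784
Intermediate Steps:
L(V) = -5 (L(V) = -8 + 3 = -5)
c = 14 (c = 9 - 1*(-5) = 9 + 5 = 14)
o = 28 (o = 2*14 = 28)
(-o)**2 = (-1*28)**2 = (-28)**2 = 784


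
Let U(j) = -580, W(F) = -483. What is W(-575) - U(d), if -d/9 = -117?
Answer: 97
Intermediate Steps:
d = 1053 (d = -9*(-117) = 1053)
W(-575) - U(d) = -483 - 1*(-580) = -483 + 580 = 97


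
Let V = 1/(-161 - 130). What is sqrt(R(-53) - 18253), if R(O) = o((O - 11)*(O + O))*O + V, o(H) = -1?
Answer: I*sqrt(1541194491)/291 ≈ 134.91*I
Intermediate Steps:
V = -1/291 (V = 1/(-291) = -1/291 ≈ -0.0034364)
R(O) = -1/291 - O (R(O) = -O - 1/291 = -1/291 - O)
sqrt(R(-53) - 18253) = sqrt((-1/291 - 1*(-53)) - 18253) = sqrt((-1/291 + 53) - 18253) = sqrt(15422/291 - 18253) = sqrt(-5296201/291) = I*sqrt(1541194491)/291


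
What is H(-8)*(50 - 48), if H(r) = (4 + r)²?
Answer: 32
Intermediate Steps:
H(-8)*(50 - 48) = (4 - 8)²*(50 - 48) = (-4)²*2 = 16*2 = 32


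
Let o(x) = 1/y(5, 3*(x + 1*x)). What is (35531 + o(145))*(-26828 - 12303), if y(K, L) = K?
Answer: -6951856936/5 ≈ -1.3904e+9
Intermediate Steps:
o(x) = ⅕ (o(x) = 1/5 = ⅕)
(35531 + o(145))*(-26828 - 12303) = (35531 + ⅕)*(-26828 - 12303) = (177656/5)*(-39131) = -6951856936/5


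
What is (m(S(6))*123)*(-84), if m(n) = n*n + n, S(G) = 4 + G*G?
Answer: -16944480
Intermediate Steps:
S(G) = 4 + G²
m(n) = n + n² (m(n) = n² + n = n + n²)
(m(S(6))*123)*(-84) = (((4 + 6²)*(1 + (4 + 6²)))*123)*(-84) = (((4 + 36)*(1 + (4 + 36)))*123)*(-84) = ((40*(1 + 40))*123)*(-84) = ((40*41)*123)*(-84) = (1640*123)*(-84) = 201720*(-84) = -16944480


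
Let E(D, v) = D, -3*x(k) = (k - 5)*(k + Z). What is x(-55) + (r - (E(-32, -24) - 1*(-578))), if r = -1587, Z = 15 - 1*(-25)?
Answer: -2433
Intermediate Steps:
Z = 40 (Z = 15 + 25 = 40)
x(k) = -(-5 + k)*(40 + k)/3 (x(k) = -(k - 5)*(k + 40)/3 = -(-5 + k)*(40 + k)/3)
x(-55) + (r - (E(-32, -24) - 1*(-578))) = (200/3 - 35/3*(-55) - ⅓*(-55)²) + (-1587 - (-32 - 1*(-578))) = (200/3 + 1925/3 - ⅓*3025) + (-1587 - (-32 + 578)) = (200/3 + 1925/3 - 3025/3) + (-1587 - 1*546) = -300 + (-1587 - 546) = -300 - 2133 = -2433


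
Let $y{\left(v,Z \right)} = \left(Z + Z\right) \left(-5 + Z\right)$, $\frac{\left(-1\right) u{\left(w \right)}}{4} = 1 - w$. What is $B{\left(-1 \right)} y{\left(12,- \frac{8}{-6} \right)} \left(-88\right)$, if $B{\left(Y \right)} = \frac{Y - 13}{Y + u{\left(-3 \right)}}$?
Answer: $\frac{108416}{153} \approx 708.6$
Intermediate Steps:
$u{\left(w \right)} = -4 + 4 w$ ($u{\left(w \right)} = - 4 \left(1 - w\right) = -4 + 4 w$)
$B{\left(Y \right)} = \frac{-13 + Y}{-16 + Y}$ ($B{\left(Y \right)} = \frac{Y - 13}{Y + \left(-4 + 4 \left(-3\right)\right)} = \frac{-13 + Y}{Y - 16} = \frac{-13 + Y}{-16 + Y}$)
$y{\left(v,Z \right)} = 2 Z \left(-5 + Z\right)$
$B{\left(-1 \right)} y{\left(12,- \frac{8}{-6} \right)} \left(-88\right) = \frac{-13 - 1}{-16 - 1} \cdot 2 \left(- \frac{8}{-6}\right) \left(-5 - \frac{8}{-6}\right) \left(-88\right) = \frac{1}{-17} \left(-14\right) 2 \left(\left(-8\right) \left(- \frac{1}{6}\right)\right) \left(-5 - - \frac{4}{3}\right) \left(-88\right) = \left(- \frac{1}{17}\right) \left(-14\right) 2 \cdot \frac{4}{3} \left(-5 + \frac{4}{3}\right) \left(-88\right) = \frac{14 \cdot 2 \cdot \frac{4}{3} \left(- \frac{11}{3}\right)}{17} \left(-88\right) = \frac{14}{17} \left(- \frac{88}{9}\right) \left(-88\right) = \left(- \frac{1232}{153}\right) \left(-88\right) = \frac{108416}{153}$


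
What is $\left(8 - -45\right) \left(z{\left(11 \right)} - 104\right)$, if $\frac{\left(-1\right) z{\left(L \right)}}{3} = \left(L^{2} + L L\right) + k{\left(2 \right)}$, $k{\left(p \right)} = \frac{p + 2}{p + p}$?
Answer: $-44149$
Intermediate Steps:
$k{\left(p \right)} = \frac{2 + p}{2 p}$
$z{\left(L \right)} = -3 - 6 L^{2}$ ($z{\left(L \right)} = - 3 \left(\left(L^{2} + L L\right) + \frac{2 + 2}{2 \cdot 2}\right) = - 3 \left(\left(L^{2} + L^{2}\right) + \frac{1}{2} \cdot \frac{1}{2} \cdot 4\right) = - 3 \left(2 L^{2} + 1\right) = - 3 \left(1 + 2 L^{2}\right) = -3 - 6 L^{2}$)
$\left(8 - -45\right) \left(z{\left(11 \right)} - 104\right) = \left(8 - -45\right) \left(\left(-3 - 6 \cdot 11^{2}\right) - 104\right) = \left(8 + 45\right) \left(\left(-3 - 726\right) - 104\right) = 53 \left(\left(-3 - 726\right) - 104\right) = 53 \left(-729 - 104\right) = 53 \left(-833\right) = -44149$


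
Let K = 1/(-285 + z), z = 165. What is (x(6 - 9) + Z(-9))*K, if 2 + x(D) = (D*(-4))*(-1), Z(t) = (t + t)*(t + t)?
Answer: -31/12 ≈ -2.5833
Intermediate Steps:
Z(t) = 4*t² (Z(t) = (2*t)*(2*t) = 4*t²)
x(D) = -2 + 4*D (x(D) = -2 + (D*(-4))*(-1) = -2 - 4*D*(-1) = -2 + 4*D)
K = -1/120 (K = 1/(-285 + 165) = 1/(-120) = -1/120 ≈ -0.0083333)
(x(6 - 9) + Z(-9))*K = ((-2 + 4*(6 - 9)) + 4*(-9)²)*(-1/120) = ((-2 + 4*(-3)) + 4*81)*(-1/120) = ((-2 - 12) + 324)*(-1/120) = (-14 + 324)*(-1/120) = 310*(-1/120) = -31/12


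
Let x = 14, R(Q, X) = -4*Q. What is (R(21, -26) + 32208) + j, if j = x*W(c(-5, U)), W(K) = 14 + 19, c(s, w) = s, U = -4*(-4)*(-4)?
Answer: 32586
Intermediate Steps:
U = -64 (U = 16*(-4) = -64)
W(K) = 33
j = 462 (j = 14*33 = 462)
(R(21, -26) + 32208) + j = (-4*21 + 32208) + 462 = (-84 + 32208) + 462 = 32124 + 462 = 32586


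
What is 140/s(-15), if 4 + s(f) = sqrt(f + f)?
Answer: -280/23 - 70*I*sqrt(30)/23 ≈ -12.174 - 16.67*I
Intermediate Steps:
s(f) = -4 + sqrt(2)*sqrt(f) (s(f) = -4 + sqrt(f + f) = -4 + sqrt(2*f) = -4 + sqrt(2)*sqrt(f))
140/s(-15) = 140/(-4 + sqrt(2)*sqrt(-15)) = 140/(-4 + sqrt(2)*(I*sqrt(15))) = 140/(-4 + I*sqrt(30))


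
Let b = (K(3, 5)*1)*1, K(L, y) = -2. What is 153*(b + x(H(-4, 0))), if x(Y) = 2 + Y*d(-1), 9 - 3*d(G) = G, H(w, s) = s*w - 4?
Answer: -2040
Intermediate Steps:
H(w, s) = -4 + s*w
d(G) = 3 - G/3
b = -2 (b = -2*1*1 = -2*1 = -2)
x(Y) = 2 + 10*Y/3 (x(Y) = 2 + Y*(3 - 1/3*(-1)) = 2 + Y*(3 + 1/3) = 2 + Y*(10/3) = 2 + 10*Y/3)
153*(b + x(H(-4, 0))) = 153*(-2 + (2 + 10*(-4 + 0*(-4))/3)) = 153*(-2 + (2 + 10*(-4 + 0)/3)) = 153*(-2 + (2 + (10/3)*(-4))) = 153*(-2 + (2 - 40/3)) = 153*(-2 - 34/3) = 153*(-40/3) = -2040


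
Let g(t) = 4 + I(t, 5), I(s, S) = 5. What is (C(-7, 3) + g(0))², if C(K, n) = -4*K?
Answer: 1369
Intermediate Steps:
g(t) = 9 (g(t) = 4 + 5 = 9)
(C(-7, 3) + g(0))² = (-4*(-7) + 9)² = (28 + 9)² = 37² = 1369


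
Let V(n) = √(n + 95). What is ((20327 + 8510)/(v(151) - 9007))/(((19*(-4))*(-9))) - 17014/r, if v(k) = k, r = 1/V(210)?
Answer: -28837/6057504 - 17014*√305 ≈ -2.9714e+5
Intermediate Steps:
V(n) = √(95 + n)
r = √305/305 (r = 1/(√(95 + 210)) = 1/(√305) = √305/305 ≈ 0.057260)
((20327 + 8510)/(v(151) - 9007))/(((19*(-4))*(-9))) - 17014/r = ((20327 + 8510)/(151 - 9007))/(((19*(-4))*(-9))) - 17014*√305 = (28837/(-8856))/((-76*(-9))) - 17014*√305 = (28837*(-1/8856))/684 - 17014*√305 = -28837/8856*1/684 - 17014*√305 = -28837/6057504 - 17014*√305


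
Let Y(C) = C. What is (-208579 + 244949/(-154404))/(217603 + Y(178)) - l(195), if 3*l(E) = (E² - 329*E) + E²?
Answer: -133360316759525/33626257524 ≈ -3966.0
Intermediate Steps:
l(E) = -329*E/3 + 2*E²/3 (l(E) = ((E² - 329*E) + E²)/3 = (-329*E + 2*E²)/3 = -329*E/3 + 2*E²/3)
(-208579 + 244949/(-154404))/(217603 + Y(178)) - l(195) = (-208579 + 244949/(-154404))/(217603 + 178) - 195*(-329 + 2*195)/3 = (-208579 + 244949*(-1/154404))/217781 - 195*(-329 + 390)/3 = (-208579 - 244949/154404)*(1/217781) - 195*61/3 = -32205676865/154404*1/217781 - 1*3965 = -32205676865/33626257524 - 3965 = -133360316759525/33626257524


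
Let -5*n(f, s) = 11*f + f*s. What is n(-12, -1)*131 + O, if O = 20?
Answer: 3164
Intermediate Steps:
n(f, s) = -11*f/5 - f*s/5 (n(f, s) = -(11*f + f*s)/5 = -11*f/5 - f*s/5)
n(-12, -1)*131 + O = -⅕*(-12)*(11 - 1)*131 + 20 = -⅕*(-12)*10*131 + 20 = 24*131 + 20 = 3144 + 20 = 3164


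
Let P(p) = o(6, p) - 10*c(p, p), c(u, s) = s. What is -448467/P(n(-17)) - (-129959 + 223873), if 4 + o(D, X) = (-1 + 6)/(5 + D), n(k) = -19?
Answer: -197550751/2051 ≈ -96319.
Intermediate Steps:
o(D, X) = -4 + 5/(5 + D) (o(D, X) = -4 + (-1 + 6)/(5 + D) = -4 + 5/(5 + D))
P(p) = -39/11 - 10*p (P(p) = (-15 - 4*6)/(5 + 6) - 10*p = (-15 - 24)/11 - 10*p = (1/11)*(-39) - 10*p = -39/11 - 10*p)
-448467/P(n(-17)) - (-129959 + 223873) = -448467/(-39/11 - 10*(-19)) - (-129959 + 223873) = -448467/(-39/11 + 190) - 1*93914 = -448467/2051/11 - 93914 = -448467*11/2051 - 93914 = -4933137/2051 - 93914 = -197550751/2051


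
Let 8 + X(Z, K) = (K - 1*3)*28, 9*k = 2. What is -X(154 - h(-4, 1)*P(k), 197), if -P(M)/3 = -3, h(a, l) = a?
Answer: -5424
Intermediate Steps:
k = 2/9 (k = (⅑)*2 = 2/9 ≈ 0.22222)
P(M) = 9 (P(M) = -3*(-3) = 9)
X(Z, K) = -92 + 28*K (X(Z, K) = -8 + (K - 1*3)*28 = -8 + (K - 3)*28 = -8 + (-3 + K)*28 = -8 + (-84 + 28*K) = -92 + 28*K)
-X(154 - h(-4, 1)*P(k), 197) = -(-92 + 28*197) = -(-92 + 5516) = -1*5424 = -5424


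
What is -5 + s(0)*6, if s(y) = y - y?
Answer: -5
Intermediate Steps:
s(y) = 0
-5 + s(0)*6 = -5 + 0*6 = -5 + 0 = -5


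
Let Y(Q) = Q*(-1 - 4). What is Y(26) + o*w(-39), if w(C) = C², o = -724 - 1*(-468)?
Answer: -389506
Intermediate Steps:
o = -256 (o = -724 + 468 = -256)
Y(Q) = -5*Q (Y(Q) = Q*(-5) = -5*Q)
Y(26) + o*w(-39) = -5*26 - 256*(-39)² = -130 - 256*1521 = -130 - 389376 = -389506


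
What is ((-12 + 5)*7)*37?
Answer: -1813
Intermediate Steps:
((-12 + 5)*7)*37 = -7*7*37 = -49*37 = -1813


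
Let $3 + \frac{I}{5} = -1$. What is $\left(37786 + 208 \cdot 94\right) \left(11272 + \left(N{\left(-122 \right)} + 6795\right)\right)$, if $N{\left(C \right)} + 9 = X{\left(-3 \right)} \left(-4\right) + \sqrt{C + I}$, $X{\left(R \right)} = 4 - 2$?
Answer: $1034950900 + 57338 i \sqrt{142} \approx 1.035 \cdot 10^{9} + 6.8326 \cdot 10^{5} i$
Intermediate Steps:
$I = -20$ ($I = -15 + 5 \left(-1\right) = -15 - 5 = -20$)
$X{\left(R \right)} = 2$ ($X{\left(R \right)} = 4 - 2 = 2$)
$N{\left(C \right)} = -17 + \sqrt{-20 + C}$ ($N{\left(C \right)} = -9 + \left(2 \left(-4\right) + \sqrt{C - 20}\right) = -9 + \left(-8 + \sqrt{-20 + C}\right) = -17 + \sqrt{-20 + C}$)
$\left(37786 + 208 \cdot 94\right) \left(11272 + \left(N{\left(-122 \right)} + 6795\right)\right) = \left(37786 + 208 \cdot 94\right) \left(11272 + \left(\left(-17 + \sqrt{-20 - 122}\right) + 6795\right)\right) = \left(37786 + 19552\right) \left(11272 + \left(\left(-17 + \sqrt{-142}\right) + 6795\right)\right) = 57338 \left(11272 + \left(\left(-17 + i \sqrt{142}\right) + 6795\right)\right) = 57338 \left(11272 + \left(6778 + i \sqrt{142}\right)\right) = 57338 \left(18050 + i \sqrt{142}\right) = 1034950900 + 57338 i \sqrt{142}$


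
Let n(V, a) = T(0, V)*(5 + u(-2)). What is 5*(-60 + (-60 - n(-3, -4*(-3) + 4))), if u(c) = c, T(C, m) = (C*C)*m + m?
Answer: -555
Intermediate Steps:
T(C, m) = m + m*C**2 (T(C, m) = C**2*m + m = m*C**2 + m = m + m*C**2)
n(V, a) = 3*V (n(V, a) = (V*(1 + 0**2))*(5 - 2) = (V*(1 + 0))*3 = (V*1)*3 = V*3 = 3*V)
5*(-60 + (-60 - n(-3, -4*(-3) + 4))) = 5*(-60 + (-60 - 3*(-3))) = 5*(-60 + (-60 - 1*(-9))) = 5*(-60 + (-60 + 9)) = 5*(-60 - 51) = 5*(-111) = -555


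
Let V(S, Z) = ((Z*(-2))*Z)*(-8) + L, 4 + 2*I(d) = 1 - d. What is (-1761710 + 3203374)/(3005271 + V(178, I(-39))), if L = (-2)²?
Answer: 1441664/3010459 ≈ 0.47889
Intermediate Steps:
L = 4
I(d) = -3/2 - d/2 (I(d) = -2 + (1 - d)/2 = -2 + (½ - d/2) = -3/2 - d/2)
V(S, Z) = 4 + 16*Z² (V(S, Z) = ((Z*(-2))*Z)*(-8) + 4 = ((-2*Z)*Z)*(-8) + 4 = -2*Z²*(-8) + 4 = 16*Z² + 4 = 4 + 16*Z²)
(-1761710 + 3203374)/(3005271 + V(178, I(-39))) = (-1761710 + 3203374)/(3005271 + (4 + 16*(-3/2 - ½*(-39))²)) = 1441664/(3005271 + (4 + 16*(-3/2 + 39/2)²)) = 1441664/(3005271 + (4 + 16*18²)) = 1441664/(3005271 + (4 + 16*324)) = 1441664/(3005271 + (4 + 5184)) = 1441664/(3005271 + 5188) = 1441664/3010459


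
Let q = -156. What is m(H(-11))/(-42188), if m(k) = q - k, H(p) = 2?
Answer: 79/21094 ≈ 0.0037451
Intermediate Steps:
m(k) = -156 - k
m(H(-11))/(-42188) = (-156 - 1*2)/(-42188) = (-156 - 2)*(-1/42188) = -158*(-1/42188) = 79/21094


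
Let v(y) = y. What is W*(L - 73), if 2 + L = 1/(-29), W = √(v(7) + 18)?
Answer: -10880/29 ≈ -375.17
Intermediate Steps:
W = 5 (W = √(7 + 18) = √25 = 5)
L = -59/29 (L = -2 + 1/(-29) = -2 - 1/29 = -59/29 ≈ -2.0345)
W*(L - 73) = 5*(-59/29 - 73) = 5*(-2176/29) = -10880/29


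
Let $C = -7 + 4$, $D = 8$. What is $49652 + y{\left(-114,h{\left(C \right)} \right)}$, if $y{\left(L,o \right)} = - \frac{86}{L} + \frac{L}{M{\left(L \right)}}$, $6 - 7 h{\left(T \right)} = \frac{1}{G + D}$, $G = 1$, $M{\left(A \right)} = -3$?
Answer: $\frac{2832373}{57} \approx 49691.0$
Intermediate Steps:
$C = -3$
$h{\left(T \right)} = \frac{53}{63}$ ($h{\left(T \right)} = \frac{6}{7} - \frac{1}{7 \left(1 + 8\right)} = \frac{6}{7} - \frac{1}{7 \cdot 9} = \frac{6}{7} - \frac{1}{63} = \frac{53}{63}$)
$y{\left(L,o \right)} = - \frac{86}{L} - \frac{L}{3}$ ($y{\left(L,o \right)} = - \frac{86}{L} + \frac{L}{-3} = - \frac{86}{L} + L \left(- \frac{1}{3}\right) = - \frac{86}{L} - \frac{L}{3}$)
$49652 + y{\left(-114,h{\left(C \right)} \right)} = 49652 - \left(-38 + \frac{86}{-114}\right) = 49652 + \left(\left(-86\right) \left(- \frac{1}{114}\right) + 38\right) = 49652 + \left(\frac{43}{57} + 38\right) = 49652 + \frac{2209}{57} = \frac{2832373}{57}$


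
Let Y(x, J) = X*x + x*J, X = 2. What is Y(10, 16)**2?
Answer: 32400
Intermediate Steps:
Y(x, J) = 2*x + J*x (Y(x, J) = 2*x + x*J = 2*x + J*x)
Y(10, 16)**2 = (10*(2 + 16))**2 = (10*18)**2 = 180**2 = 32400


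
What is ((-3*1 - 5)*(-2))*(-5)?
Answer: -80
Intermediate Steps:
((-3*1 - 5)*(-2))*(-5) = ((-3 - 5)*(-2))*(-5) = -8*(-2)*(-5) = 16*(-5) = -80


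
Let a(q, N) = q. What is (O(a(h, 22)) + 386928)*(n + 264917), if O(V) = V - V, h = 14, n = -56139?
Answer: 80782053984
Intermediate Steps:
O(V) = 0
(O(a(h, 22)) + 386928)*(n + 264917) = (0 + 386928)*(-56139 + 264917) = 386928*208778 = 80782053984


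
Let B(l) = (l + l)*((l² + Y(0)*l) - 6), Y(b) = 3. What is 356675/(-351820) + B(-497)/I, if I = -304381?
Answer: 2449977444451/3059637812 ≈ 800.74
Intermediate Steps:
B(l) = 2*l*(-6 + l² + 3*l) (B(l) = (l + l)*((l² + 3*l) - 6) = (2*l)*(-6 + l² + 3*l) = 2*l*(-6 + l² + 3*l))
356675/(-351820) + B(-497)/I = 356675/(-351820) + (2*(-497)*(-6 + (-497)² + 3*(-497)))/(-304381) = 356675*(-1/351820) + (2*(-497)*(-6 + 247009 - 1491))*(-1/304381) = -71335/70364 + (2*(-497)*245512)*(-1/304381) = -71335/70364 - 244038928*(-1/304381) = -71335/70364 + 34862704/43483 = 2449977444451/3059637812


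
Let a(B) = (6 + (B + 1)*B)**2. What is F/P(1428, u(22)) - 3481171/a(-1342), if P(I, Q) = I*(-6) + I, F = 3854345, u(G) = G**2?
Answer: -208048610323520657/385400651667696 ≈ -539.82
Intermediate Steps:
a(B) = (6 + B*(1 + B))**2 (a(B) = (6 + (1 + B)*B)**2 = (6 + B*(1 + B))**2)
P(I, Q) = -5*I (P(I, Q) = -6*I + I = -5*I)
F/P(1428, u(22)) - 3481171/a(-1342) = 3854345/((-5*1428)) - 3481171/(6 - 1342 + (-1342)**2)**2 = 3854345/(-7140) - 3481171/(6 - 1342 + 1800964)**2 = 3854345*(-1/7140) - 3481171/(1799628**2) = -770869/1428 - 3481171/3238660938384 = -208048610323520657/385400651667696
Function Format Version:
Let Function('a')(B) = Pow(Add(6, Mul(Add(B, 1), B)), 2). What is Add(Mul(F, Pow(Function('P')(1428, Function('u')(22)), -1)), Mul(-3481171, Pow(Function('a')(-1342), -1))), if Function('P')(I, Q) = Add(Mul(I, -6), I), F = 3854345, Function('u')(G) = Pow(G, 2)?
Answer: Rational(-208048610323520657, 385400651667696) ≈ -539.82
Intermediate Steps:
Function('a')(B) = Pow(Add(6, Mul(B, Add(1, B))), 2) (Function('a')(B) = Pow(Add(6, Mul(Add(1, B), B)), 2) = Pow(Add(6, Mul(B, Add(1, B))), 2))
Function('P')(I, Q) = Mul(-5, I) (Function('P')(I, Q) = Add(Mul(-6, I), I) = Mul(-5, I))
Add(Mul(F, Pow(Function('P')(1428, Function('u')(22)), -1)), Mul(-3481171, Pow(Function('a')(-1342), -1))) = Add(Mul(3854345, Pow(Mul(-5, 1428), -1)), Mul(-3481171, Pow(Pow(Add(6, -1342, Pow(-1342, 2)), 2), -1))) = Add(Mul(3854345, Pow(-7140, -1)), Mul(-3481171, Pow(Pow(Add(6, -1342, 1800964), 2), -1))) = Add(Mul(3854345, Rational(-1, 7140)), Mul(-3481171, Pow(Pow(1799628, 2), -1))) = Add(Rational(-770869, 1428), Mul(-3481171, Pow(3238660938384, -1))) = Add(Rational(-770869, 1428), Mul(-3481171, Rational(1, 3238660938384))) = Add(Rational(-770869, 1428), Rational(-3481171, 3238660938384)) = Rational(-208048610323520657, 385400651667696)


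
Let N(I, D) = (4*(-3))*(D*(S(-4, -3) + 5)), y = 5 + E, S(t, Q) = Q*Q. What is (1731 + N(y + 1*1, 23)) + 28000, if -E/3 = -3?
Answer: 25867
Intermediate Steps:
E = 9 (E = -3*(-3) = 9)
S(t, Q) = Q²
y = 14 (y = 5 + 9 = 14)
N(I, D) = -168*D (N(I, D) = (4*(-3))*(D*((-3)² + 5)) = -12*D*(9 + 5) = -12*D*14 = -168*D)
(1731 + N(y + 1*1, 23)) + 28000 = (1731 - 168*23) + 28000 = (1731 - 3864) + 28000 = -2133 + 28000 = 25867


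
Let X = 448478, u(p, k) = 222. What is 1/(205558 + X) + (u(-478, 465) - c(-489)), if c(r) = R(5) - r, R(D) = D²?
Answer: -190978511/654036 ≈ -292.00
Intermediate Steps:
c(r) = 25 - r (c(r) = 5² - r = 25 - r)
1/(205558 + X) + (u(-478, 465) - c(-489)) = 1/(205558 + 448478) + (222 - (25 - 1*(-489))) = 1/654036 + (222 - (25 + 489)) = 1/654036 + (222 - 1*514) = 1/654036 + (222 - 514) = 1/654036 - 292 = -190978511/654036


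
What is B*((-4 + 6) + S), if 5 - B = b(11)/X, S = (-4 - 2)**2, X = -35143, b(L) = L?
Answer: 6677588/35143 ≈ 190.01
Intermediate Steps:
S = 36 (S = (-6)**2 = 36)
B = 175726/35143 (B = 5 - 11/(-35143) = 5 - 11*(-1)/35143 = 5 - 1*(-11/35143) = 5 + 11/35143 = 175726/35143 ≈ 5.0003)
B*((-4 + 6) + S) = 175726*((-4 + 6) + 36)/35143 = 175726*(2 + 36)/35143 = (175726/35143)*38 = 6677588/35143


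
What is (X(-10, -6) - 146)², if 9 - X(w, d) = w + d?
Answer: 14641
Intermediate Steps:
X(w, d) = 9 - d - w (X(w, d) = 9 - (w + d) = 9 - (d + w) = 9 + (-d - w) = 9 - d - w)
(X(-10, -6) - 146)² = ((9 - 1*(-6) - 1*(-10)) - 146)² = ((9 + 6 + 10) - 146)² = (25 - 146)² = (-121)² = 14641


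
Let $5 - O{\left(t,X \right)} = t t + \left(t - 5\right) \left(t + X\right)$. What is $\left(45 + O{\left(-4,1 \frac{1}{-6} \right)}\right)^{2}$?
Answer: $\frac{49}{4} \approx 12.25$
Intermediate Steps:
$O{\left(t,X \right)} = 5 - t^{2} - \left(-5 + t\right) \left(X + t\right)$ ($O{\left(t,X \right)} = 5 - \left(t t + \left(t - 5\right) \left(t + X\right)\right) = 5 - \left(t^{2} + \left(-5 + t\right) \left(X + t\right)\right) = 5 - t^{2} - \left(-5 + t\right) \left(X + t\right)$)
$\left(45 + O{\left(-4,1 \frac{1}{-6} \right)}\right)^{2} = \left(45 + \left(5 - 2 \left(-4\right)^{2} + 5 \cdot 1 \frac{1}{-6} + 5 \left(-4\right) - 1 \frac{1}{-6} \left(-4\right)\right)\right)^{2} = \left(45 - \left(47 + 1 \left(- \frac{1}{6}\right) \left(-4\right) - 5 \left(- \frac{1}{6}\right)\right)\right)^{2} = \left(45 - \left(\frac{287}{6} + \frac{2}{3}\right)\right)^{2} = \left(45 - \frac{97}{2}\right)^{2} = \left(- \frac{7}{2}\right)^{2} = \frac{49}{4}$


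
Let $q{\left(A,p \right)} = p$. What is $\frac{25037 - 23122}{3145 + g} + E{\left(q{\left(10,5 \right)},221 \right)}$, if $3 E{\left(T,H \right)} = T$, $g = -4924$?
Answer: $\frac{350}{593} \approx 0.59022$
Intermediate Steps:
$E{\left(T,H \right)} = \frac{T}{3}$
$\frac{25037 - 23122}{3145 + g} + E{\left(q{\left(10,5 \right)},221 \right)} = \frac{25037 - 23122}{3145 - 4924} + \frac{1}{3} \cdot 5 = \frac{25037 - 23122}{-1779} + \frac{5}{3} = 1915 \left(- \frac{1}{1779}\right) + \frac{5}{3} = - \frac{1915}{1779} + \frac{5}{3} = \frac{350}{593}$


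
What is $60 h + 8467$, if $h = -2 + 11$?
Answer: $9007$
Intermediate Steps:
$h = 9$
$60 h + 8467 = 60 \cdot 9 + 8467 = 540 + 8467 = 9007$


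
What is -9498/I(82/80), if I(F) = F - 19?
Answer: 379920/719 ≈ 528.40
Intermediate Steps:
I(F) = -19 + F
-9498/I(82/80) = -9498/(-19 + 82/80) = -9498/(-19 + 82*(1/80)) = -9498/(-19 + 41/40) = -9498/(-719/40) = -9498*(-40/719) = 379920/719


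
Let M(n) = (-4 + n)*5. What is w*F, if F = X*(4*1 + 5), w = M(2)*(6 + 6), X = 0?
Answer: 0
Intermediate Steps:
M(n) = -20 + 5*n
w = -120 (w = (-20 + 5*2)*(6 + 6) = (-20 + 10)*12 = -10*12 = -120)
F = 0 (F = 0*(4*1 + 5) = 0*(4 + 5) = 0*9 = 0)
w*F = -120*0 = 0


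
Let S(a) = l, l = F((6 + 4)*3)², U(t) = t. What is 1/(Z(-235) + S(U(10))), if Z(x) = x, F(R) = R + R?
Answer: 1/3365 ≈ 0.00029718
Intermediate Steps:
F(R) = 2*R
l = 3600 (l = (2*((6 + 4)*3))² = (2*(10*3))² = (2*30)² = 60² = 3600)
S(a) = 3600
1/(Z(-235) + S(U(10))) = 1/(-235 + 3600) = 1/3365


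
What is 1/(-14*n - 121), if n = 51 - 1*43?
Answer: -1/233 ≈ -0.0042918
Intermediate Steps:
n = 8 (n = 51 - 43 = 8)
1/(-14*n - 121) = 1/(-14*8 - 121) = 1/(-112 - 121) = 1/(-233) = -1/233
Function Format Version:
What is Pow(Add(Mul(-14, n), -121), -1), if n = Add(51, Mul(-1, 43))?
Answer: Rational(-1, 233) ≈ -0.0042918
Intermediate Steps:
n = 8 (n = Add(51, -43) = 8)
Pow(Add(Mul(-14, n), -121), -1) = Pow(Add(Mul(-14, 8), -121), -1) = Pow(Add(-112, -121), -1) = Pow(-233, -1) = Rational(-1, 233)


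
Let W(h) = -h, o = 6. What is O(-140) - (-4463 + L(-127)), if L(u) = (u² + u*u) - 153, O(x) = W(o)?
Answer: -27648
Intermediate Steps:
O(x) = -6 (O(x) = -1*6 = -6)
L(u) = -153 + 2*u² (L(u) = (u² + u²) - 153 = 2*u² - 153 = -153 + 2*u²)
O(-140) - (-4463 + L(-127)) = -6 - (-4463 + (-153 + 2*(-127)²)) = -6 - (-4463 + (-153 + 2*16129)) = -6 - (-4463 + (-153 + 32258)) = -6 - (-4463 + 32105) = -6 - 1*27642 = -6 - 27642 = -27648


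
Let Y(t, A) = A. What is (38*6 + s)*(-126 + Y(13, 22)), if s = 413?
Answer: -66664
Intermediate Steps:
(38*6 + s)*(-126 + Y(13, 22)) = (38*6 + 413)*(-126 + 22) = (228 + 413)*(-104) = 641*(-104) = -66664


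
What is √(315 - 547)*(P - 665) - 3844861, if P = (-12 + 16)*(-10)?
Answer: -3844861 - 1410*I*√58 ≈ -3.8449e+6 - 10738.0*I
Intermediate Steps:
P = -40 (P = 4*(-10) = -40)
√(315 - 547)*(P - 665) - 3844861 = √(315 - 547)*(-40 - 665) - 3844861 = √(-232)*(-705) - 3844861 = (2*I*√58)*(-705) - 3844861 = -1410*I*√58 - 3844861 = -3844861 - 1410*I*√58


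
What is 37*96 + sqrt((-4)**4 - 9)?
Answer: 3552 + sqrt(247) ≈ 3567.7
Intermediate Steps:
37*96 + sqrt((-4)**4 - 9) = 3552 + sqrt(256 - 9) = 3552 + sqrt(247)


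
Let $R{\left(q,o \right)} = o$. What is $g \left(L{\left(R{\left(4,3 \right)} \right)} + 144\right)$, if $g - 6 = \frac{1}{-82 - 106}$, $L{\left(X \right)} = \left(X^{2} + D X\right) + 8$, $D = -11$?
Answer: $\frac{36064}{47} \approx 767.32$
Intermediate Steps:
$L{\left(X \right)} = 8 + X^{2} - 11 X$ ($L{\left(X \right)} = \left(X^{2} - 11 X\right) + 8 = 8 + X^{2} - 11 X$)
$g = \frac{1127}{188}$ ($g = 6 + \frac{1}{-82 - 106} = 6 + \frac{1}{-188} = 6 - \frac{1}{188} = \frac{1127}{188} \approx 5.9947$)
$g \left(L{\left(R{\left(4,3 \right)} \right)} + 144\right) = \frac{1127 \left(\left(8 + 3^{2} - 33\right) + 144\right)}{188} = \frac{1127 \left(\left(8 + 9 - 33\right) + 144\right)}{188} = \frac{1127 \left(-16 + 144\right)}{188} = \frac{1127}{188} \cdot 128 = \frac{36064}{47}$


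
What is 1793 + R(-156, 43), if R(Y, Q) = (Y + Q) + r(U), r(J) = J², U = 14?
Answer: 1876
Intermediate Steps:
R(Y, Q) = 196 + Q + Y (R(Y, Q) = (Y + Q) + 14² = (Q + Y) + 196 = 196 + Q + Y)
1793 + R(-156, 43) = 1793 + (196 + 43 - 156) = 1793 + 83 = 1876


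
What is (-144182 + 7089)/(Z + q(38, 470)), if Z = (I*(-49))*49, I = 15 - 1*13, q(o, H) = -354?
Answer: 137093/5156 ≈ 26.589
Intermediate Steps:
I = 2 (I = 15 - 13 = 2)
Z = -4802 (Z = (2*(-49))*49 = -98*49 = -4802)
(-144182 + 7089)/(Z + q(38, 470)) = (-144182 + 7089)/(-4802 - 354) = -137093/(-5156) = -137093*(-1/5156) = 137093/5156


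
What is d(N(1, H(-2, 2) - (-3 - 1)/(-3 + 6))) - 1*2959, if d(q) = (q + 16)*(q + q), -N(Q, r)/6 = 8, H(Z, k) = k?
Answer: 113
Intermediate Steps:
N(Q, r) = -48 (N(Q, r) = -6*8 = -48)
d(q) = 2*q*(16 + q) (d(q) = (16 + q)*(2*q) = 2*q*(16 + q))
d(N(1, H(-2, 2) - (-3 - 1)/(-3 + 6))) - 1*2959 = 2*(-48)*(16 - 48) - 1*2959 = 2*(-48)*(-32) - 2959 = 3072 - 2959 = 113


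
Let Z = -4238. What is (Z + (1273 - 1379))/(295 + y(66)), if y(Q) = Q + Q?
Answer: -4344/427 ≈ -10.173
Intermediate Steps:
y(Q) = 2*Q
(Z + (1273 - 1379))/(295 + y(66)) = (-4238 + (1273 - 1379))/(295 + 2*66) = (-4238 - 106)/(295 + 132) = -4344/427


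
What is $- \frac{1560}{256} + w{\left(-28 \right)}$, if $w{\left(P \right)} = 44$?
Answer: $\frac{1213}{32} \approx 37.906$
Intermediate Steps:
$- \frac{1560}{256} + w{\left(-28 \right)} = - \frac{1560}{256} + 44 = \left(-1560\right) \frac{1}{256} + 44 = - \frac{195}{32} + 44 = \frac{1213}{32}$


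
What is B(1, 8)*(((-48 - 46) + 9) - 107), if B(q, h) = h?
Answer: -1536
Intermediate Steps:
B(1, 8)*(((-48 - 46) + 9) - 107) = 8*(((-48 - 46) + 9) - 107) = 8*((-94 + 9) - 107) = 8*(-85 - 107) = 8*(-192) = -1536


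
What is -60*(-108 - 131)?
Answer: 14340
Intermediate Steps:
-60*(-108 - 131) = -60*(-239) = 14340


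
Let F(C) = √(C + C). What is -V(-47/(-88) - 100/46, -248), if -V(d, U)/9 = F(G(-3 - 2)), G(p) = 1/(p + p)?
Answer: 9*I*√5/5 ≈ 4.0249*I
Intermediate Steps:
G(p) = 1/(2*p)
F(C) = √2*√C (F(C) = √(2*C) = √2*√C)
V(d, U) = -9*I*√5/5 (V(d, U) = -9*√2*√(1/(2*(-3 - 2))) = -9*√2*√((½)/(-5)) = -9*√2*√((½)*(-⅕)) = -9*√2*√(-⅒) = -9*√2*I*√10/10 = -9*I*√5/5)
-V(-47/(-88) - 100/46, -248) = -(-9)*I*√5/5 = 9*I*√5/5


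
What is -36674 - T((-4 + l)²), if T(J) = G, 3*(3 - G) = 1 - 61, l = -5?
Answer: -36697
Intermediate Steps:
G = 23 (G = 3 - (1 - 61)/3 = 3 - ⅓*(-60) = 3 + 20 = 23)
T(J) = 23
-36674 - T((-4 + l)²) = -36674 - 1*23 = -36674 - 23 = -36697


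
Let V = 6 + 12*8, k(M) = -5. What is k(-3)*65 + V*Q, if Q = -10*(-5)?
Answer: 4775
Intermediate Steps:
V = 102 (V = 6 + 96 = 102)
Q = 50
k(-3)*65 + V*Q = -5*65 + 102*50 = -325 + 5100 = 4775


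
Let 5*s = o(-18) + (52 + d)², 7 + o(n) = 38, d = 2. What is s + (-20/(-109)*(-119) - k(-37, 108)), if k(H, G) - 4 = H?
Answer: 327308/545 ≈ 600.57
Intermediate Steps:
o(n) = 31 (o(n) = -7 + 38 = 31)
k(H, G) = 4 + H
s = 2947/5 (s = (31 + (52 + 2)²)/5 = (31 + 54²)/5 = (31 + 2916)/5 = (⅕)*2947 = 2947/5 ≈ 589.40)
s + (-20/(-109)*(-119) - k(-37, 108)) = 2947/5 + (-20/(-109)*(-119) - (4 - 37)) = 2947/5 + (-20*(-1/109)*(-119) - 1*(-33)) = 2947/5 + ((20/109)*(-119) + 33) = 2947/5 + (-2380/109 + 33) = 2947/5 + 1217/109 = 327308/545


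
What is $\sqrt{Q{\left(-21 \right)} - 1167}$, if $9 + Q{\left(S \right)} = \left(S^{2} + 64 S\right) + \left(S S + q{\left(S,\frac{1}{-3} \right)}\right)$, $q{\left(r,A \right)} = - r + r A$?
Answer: $i \sqrt{1610} \approx 40.125 i$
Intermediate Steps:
$q{\left(r,A \right)} = - r + A r$
$Q{\left(S \right)} = -9 + 2 S^{2} + \frac{188 S}{3}$ ($Q{\left(S \right)} = -9 + \left(\left(S^{2} + 64 S\right) + \left(S S + S \left(-1 + \frac{1}{-3}\right)\right)\right) = -9 + \left(\left(S^{2} + 64 S\right) + \left(S^{2} + S \left(-1 - \frac{1}{3}\right)\right)\right) = -9 + \left(\left(S^{2} + 64 S\right) + \left(S^{2} + S \left(- \frac{4}{3}\right)\right)\right) = -9 + \left(\left(S^{2} + 64 S\right) + \left(S^{2} - \frac{4 S}{3}\right)\right) = -9 + \left(2 S^{2} + \frac{188 S}{3}\right) = -9 + 2 S^{2} + \frac{188 S}{3}$)
$\sqrt{Q{\left(-21 \right)} - 1167} = \sqrt{\left(-9 + 2 \left(-21\right)^{2} + \frac{188}{3} \left(-21\right)\right) - 1167} = \sqrt{\left(-9 + 2 \cdot 441 - 1316\right) - 1167} = \sqrt{\left(-9 + 882 - 1316\right) - 1167} = \sqrt{-443 - 1167} = \sqrt{-1610} = i \sqrt{1610}$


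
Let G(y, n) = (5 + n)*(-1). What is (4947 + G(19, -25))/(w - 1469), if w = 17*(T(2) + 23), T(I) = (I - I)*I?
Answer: -4967/1078 ≈ -4.6076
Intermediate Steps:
T(I) = 0 (T(I) = 0*I = 0)
G(y, n) = -5 - n
w = 391 (w = 17*(0 + 23) = 17*23 = 391)
(4947 + G(19, -25))/(w - 1469) = (4947 + (-5 - 1*(-25)))/(391 - 1469) = (4947 + (-5 + 25))/(-1078) = (4947 + 20)*(-1/1078) = 4967*(-1/1078) = -4967/1078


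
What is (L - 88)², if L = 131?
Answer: 1849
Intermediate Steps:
(L - 88)² = (131 - 88)² = 43² = 1849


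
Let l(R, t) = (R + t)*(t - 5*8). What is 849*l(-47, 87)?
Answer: 1596120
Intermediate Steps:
l(R, t) = (-40 + t)*(R + t) (l(R, t) = (R + t)*(t - 40) = (R + t)*(-40 + t) = (-40 + t)*(R + t))
849*l(-47, 87) = 849*(87² - 40*(-47) - 40*87 - 47*87) = 849*(7569 + 1880 - 3480 - 4089) = 849*1880 = 1596120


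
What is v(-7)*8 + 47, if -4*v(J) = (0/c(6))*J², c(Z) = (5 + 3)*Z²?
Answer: 47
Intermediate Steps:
c(Z) = 8*Z²
v(J) = 0 (v(J) = -0/((8*6²))*J²/4 = -0/((8*36))*J²/4 = -0/288*J²/4 = -0*(1/288)*J²/4 = -0*J² = -¼*0 = 0)
v(-7)*8 + 47 = 0*8 + 47 = 0 + 47 = 47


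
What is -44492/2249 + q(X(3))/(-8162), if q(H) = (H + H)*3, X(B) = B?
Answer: -181592093/9178169 ≈ -19.785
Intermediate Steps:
q(H) = 6*H (q(H) = (2*H)*3 = 6*H)
-44492/2249 + q(X(3))/(-8162) = -44492/2249 + (6*3)/(-8162) = -44492*1/2249 + 18*(-1/8162) = -44492/2249 - 9/4081 = -181592093/9178169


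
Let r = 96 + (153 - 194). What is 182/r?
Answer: 182/55 ≈ 3.3091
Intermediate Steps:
r = 55 (r = 96 - 41 = 55)
182/r = 182/55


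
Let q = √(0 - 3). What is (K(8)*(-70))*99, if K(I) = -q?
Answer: 6930*I*√3 ≈ 12003.0*I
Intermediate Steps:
q = I*√3 (q = √(-3) = I*√3 ≈ 1.732*I)
K(I) = -I*√3
(K(8)*(-70))*99 = (-I*√3*(-70))*99 = (70*I*√3)*99 = 6930*I*√3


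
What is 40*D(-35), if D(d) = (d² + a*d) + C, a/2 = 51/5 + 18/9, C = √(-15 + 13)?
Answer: 14840 + 40*I*√2 ≈ 14840.0 + 56.569*I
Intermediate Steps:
C = I*√2 (C = √(-2) = I*√2 ≈ 1.4142*I)
a = 122/5 (a = 2*(51/5 + 18/9) = 2*(51*(⅕) + 18*(⅑)) = 2*(51/5 + 2) = 2*(61/5) = 122/5 ≈ 24.400)
D(d) = d² + 122*d/5 + I*√2 (D(d) = (d² + 122*d/5) + I*√2 = d² + 122*d/5 + I*√2)
40*D(-35) = 40*((-35)² + (122/5)*(-35) + I*√2) = 40*(1225 - 854 + I*√2) = 40*(371 + I*√2) = 14840 + 40*I*√2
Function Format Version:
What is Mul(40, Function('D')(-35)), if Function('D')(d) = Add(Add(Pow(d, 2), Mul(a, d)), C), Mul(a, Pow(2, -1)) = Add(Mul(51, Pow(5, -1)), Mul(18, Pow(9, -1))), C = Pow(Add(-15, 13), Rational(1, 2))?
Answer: Add(14840, Mul(40, I, Pow(2, Rational(1, 2)))) ≈ Add(14840., Mul(56.569, I))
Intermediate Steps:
C = Mul(I, Pow(2, Rational(1, 2))) (C = Pow(-2, Rational(1, 2)) = Mul(I, Pow(2, Rational(1, 2))) ≈ Mul(1.4142, I))
a = Rational(122, 5) (a = Mul(2, Add(Mul(51, Pow(5, -1)), Mul(18, Pow(9, -1)))) = Mul(2, Add(Mul(51, Rational(1, 5)), Mul(18, Rational(1, 9)))) = Mul(2, Add(Rational(51, 5), 2)) = Mul(2, Rational(61, 5)) = Rational(122, 5) ≈ 24.400)
Function('D')(d) = Add(Pow(d, 2), Mul(Rational(122, 5), d), Mul(I, Pow(2, Rational(1, 2)))) (Function('D')(d) = Add(Add(Pow(d, 2), Mul(Rational(122, 5), d)), Mul(I, Pow(2, Rational(1, 2)))) = Add(Pow(d, 2), Mul(Rational(122, 5), d), Mul(I, Pow(2, Rational(1, 2)))))
Mul(40, Function('D')(-35)) = Mul(40, Add(Pow(-35, 2), Mul(Rational(122, 5), -35), Mul(I, Pow(2, Rational(1, 2))))) = Mul(40, Add(1225, -854, Mul(I, Pow(2, Rational(1, 2))))) = Mul(40, Add(371, Mul(I, Pow(2, Rational(1, 2))))) = Add(14840, Mul(40, I, Pow(2, Rational(1, 2))))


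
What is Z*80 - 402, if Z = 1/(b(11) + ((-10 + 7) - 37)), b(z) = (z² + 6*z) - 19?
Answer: -3211/8 ≈ -401.38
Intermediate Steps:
b(z) = -19 + z² + 6*z
Z = 1/128 (Z = 1/((-19 + 11² + 6*11) + ((-10 + 7) - 37)) = 1/((-19 + 121 + 66) + (-3 - 37)) = 1/(168 - 40) = 1/128 ≈ 0.0078125)
Z*80 - 402 = (1/128)*80 - 402 = 5/8 - 402 = -3211/8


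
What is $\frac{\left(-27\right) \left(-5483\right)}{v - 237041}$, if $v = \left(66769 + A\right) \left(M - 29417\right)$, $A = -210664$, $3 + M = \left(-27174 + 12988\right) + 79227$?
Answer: $- \frac{148041}{5125920836} \approx -2.8881 \cdot 10^{-5}$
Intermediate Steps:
$M = 65038$ ($M = -3 + \left(\left(-27174 + 12988\right) + 79227\right) = -3 + \left(-14186 + 79227\right) = -3 + 65041 = 65038$)
$v = -5125683795$ ($v = \left(66769 - 210664\right) \left(65038 - 29417\right) = \left(-143895\right) 35621 = -5125683795$)
$\frac{\left(-27\right) \left(-5483\right)}{v - 237041} = \frac{\left(-27\right) \left(-5483\right)}{-5125683795 - 237041} = \frac{148041}{-5125920836} = 148041 \left(- \frac{1}{5125920836}\right) = - \frac{148041}{5125920836}$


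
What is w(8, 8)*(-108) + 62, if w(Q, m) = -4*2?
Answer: 926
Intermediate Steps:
w(Q, m) = -8
w(8, 8)*(-108) + 62 = -8*(-108) + 62 = 864 + 62 = 926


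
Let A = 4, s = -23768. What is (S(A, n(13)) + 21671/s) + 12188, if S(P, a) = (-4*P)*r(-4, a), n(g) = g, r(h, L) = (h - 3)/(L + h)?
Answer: 2609626433/213912 ≈ 12200.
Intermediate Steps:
r(h, L) = (-3 + h)/(L + h)
S(P, a) = 28*P/(-4 + a) (S(P, a) = (-4*P)*((-3 - 4)/(a - 4)) = (-4*P)*(-7/(-4 + a)) = 28*P/(-4 + a))
(S(A, n(13)) + 21671/s) + 12188 = (28*4/(-4 + 13) + 21671/(-23768)) + 12188 = (28*4/9 + 21671*(-1/23768)) + 12188 = (28*4*(1/9) - 21671/23768) + 12188 = (112/9 - 21671/23768) + 12188 = 2466977/213912 + 12188 = 2609626433/213912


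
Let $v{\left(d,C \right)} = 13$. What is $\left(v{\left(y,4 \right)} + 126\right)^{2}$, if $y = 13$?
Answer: $19321$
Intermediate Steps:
$\left(v{\left(y,4 \right)} + 126\right)^{2} = \left(13 + 126\right)^{2} = 139^{2} = 19321$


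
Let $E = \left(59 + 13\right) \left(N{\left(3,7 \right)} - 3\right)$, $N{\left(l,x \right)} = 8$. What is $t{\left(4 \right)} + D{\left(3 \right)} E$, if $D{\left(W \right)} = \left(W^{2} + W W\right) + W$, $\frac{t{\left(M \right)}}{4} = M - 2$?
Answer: $7568$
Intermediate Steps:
$t{\left(M \right)} = -8 + 4 M$ ($t{\left(M \right)} = 4 \left(M - 2\right) = 4 \left(-2 + M\right) = -8 + 4 M$)
$D{\left(W \right)} = W + 2 W^{2}$ ($D{\left(W \right)} = \left(W^{2} + W^{2}\right) + W = 2 W^{2} + W = W + 2 W^{2}$)
$E = 360$ ($E = \left(59 + 13\right) \left(8 - 3\right) = 72 \cdot 5 = 360$)
$t{\left(4 \right)} + D{\left(3 \right)} E = \left(-8 + 4 \cdot 4\right) + 3 \left(1 + 2 \cdot 3\right) 360 = \left(-8 + 16\right) + 3 \left(1 + 6\right) 360 = 8 + 3 \cdot 7 \cdot 360 = 8 + 21 \cdot 360 = 8 + 7560 = 7568$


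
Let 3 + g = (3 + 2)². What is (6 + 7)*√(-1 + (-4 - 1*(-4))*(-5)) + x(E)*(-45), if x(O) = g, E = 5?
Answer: -990 + 13*I ≈ -990.0 + 13.0*I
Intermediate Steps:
g = 22 (g = -3 + (3 + 2)² = -3 + 5² = -3 + 25 = 22)
x(O) = 22
(6 + 7)*√(-1 + (-4 - 1*(-4))*(-5)) + x(E)*(-45) = (6 + 7)*√(-1 + (-4 - 1*(-4))*(-5)) + 22*(-45) = 13*√(-1 + (-4 + 4)*(-5)) - 990 = 13*√(-1 + 0*(-5)) - 990 = 13*√(-1 + 0) - 990 = 13*√(-1) - 990 = 13*I - 990 = -990 + 13*I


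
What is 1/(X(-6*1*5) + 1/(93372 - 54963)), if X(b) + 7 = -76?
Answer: -38409/3187946 ≈ -0.012048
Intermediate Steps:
X(b) = -83 (X(b) = -7 - 76 = -83)
1/(X(-6*1*5) + 1/(93372 - 54963)) = 1/(-83 + 1/(93372 - 54963)) = 1/(-83 + 1/38409) = 1/(-3187946/38409) = -38409/3187946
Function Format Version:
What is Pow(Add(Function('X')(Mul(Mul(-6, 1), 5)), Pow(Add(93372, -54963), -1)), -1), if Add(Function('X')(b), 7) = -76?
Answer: Rational(-38409, 3187946) ≈ -0.012048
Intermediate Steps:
Function('X')(b) = -83 (Function('X')(b) = Add(-7, -76) = -83)
Pow(Add(Function('X')(Mul(Mul(-6, 1), 5)), Pow(Add(93372, -54963), -1)), -1) = Pow(Add(-83, Pow(Add(93372, -54963), -1)), -1) = Pow(Add(-83, Pow(38409, -1)), -1) = Pow(Add(-83, Rational(1, 38409)), -1) = Pow(Rational(-3187946, 38409), -1) = Rational(-38409, 3187946)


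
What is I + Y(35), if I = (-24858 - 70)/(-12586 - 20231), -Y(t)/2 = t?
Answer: -2272262/32817 ≈ -69.240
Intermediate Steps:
Y(t) = -2*t
I = 24928/32817 (I = -24928/(-32817) = -24928*(-1/32817) = 24928/32817 ≈ 0.75961)
I + Y(35) = 24928/32817 - 2*35 = 24928/32817 - 70 = -2272262/32817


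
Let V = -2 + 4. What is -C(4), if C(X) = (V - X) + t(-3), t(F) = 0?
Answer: 2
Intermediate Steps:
V = 2
C(X) = 2 - X (C(X) = (2 - X) + 0 = 2 - X)
-C(4) = -(2 - 1*4) = -(2 - 4) = -1*(-2) = 2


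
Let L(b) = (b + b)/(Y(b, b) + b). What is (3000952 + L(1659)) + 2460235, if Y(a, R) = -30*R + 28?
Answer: 37512893029/6869 ≈ 5.4612e+6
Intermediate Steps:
Y(a, R) = 28 - 30*R
L(b) = 2*b/(28 - 29*b) (L(b) = (b + b)/((28 - 30*b) + b) = (2*b)/(28 - 29*b) = 2*b/(28 - 29*b))
(3000952 + L(1659)) + 2460235 = (3000952 - 2*1659/(-28 + 29*1659)) + 2460235 = (3000952 - 2*1659/(-28 + 48111)) + 2460235 = (3000952 - 2*1659/48083) + 2460235 = (3000952 - 2*1659*1/48083) + 2460235 = (3000952 - 474/6869) + 2460235 = 20613538814/6869 + 2460235 = 37512893029/6869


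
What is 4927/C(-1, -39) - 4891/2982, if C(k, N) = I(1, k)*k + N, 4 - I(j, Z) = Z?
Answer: -7453759/65604 ≈ -113.62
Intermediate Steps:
I(j, Z) = 4 - Z
C(k, N) = N + k*(4 - k) (C(k, N) = (4 - k)*k + N = k*(4 - k) + N = N + k*(4 - k))
4927/C(-1, -39) - 4891/2982 = 4927/(-39 - 1*(-1)*(-4 - 1)) - 4891/2982 = 4927/(-39 - 1*(-1)*(-5)) - 4891*1/2982 = 4927/(-39 - 5) - 4891/2982 = 4927/(-44) - 4891/2982 = 4927*(-1/44) - 4891/2982 = -4927/44 - 4891/2982 = -7453759/65604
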